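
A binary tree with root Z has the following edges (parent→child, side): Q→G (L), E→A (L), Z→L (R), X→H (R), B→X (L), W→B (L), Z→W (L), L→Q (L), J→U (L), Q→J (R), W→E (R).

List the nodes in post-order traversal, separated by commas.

H, X, B, A, E, W, G, U, J, Q, L, Z

Post-order visits the left subtree, then the right subtree, then the node.
At Z: go left to W.
  At W: go left to B.
    At B: go left to X.
      At X: no left child.
      At X: go right to H.
        H is a leaf — visit H.
      Visit X.
    At B: no right child.
    Visit B.
  At W: go right to E.
    At E: go left to A.
      A is a leaf — visit A.
    At E: no right child.
    Visit E.
  Visit W.
At Z: go right to L.
  At L: go left to Q.
    At Q: go left to G.
      G is a leaf — visit G.
    At Q: go right to J.
      At J: go left to U.
        U is a leaf — visit U.
      At J: no right child.
      Visit J.
    Visit Q.
  At L: no right child.
  Visit L.
Visit Z.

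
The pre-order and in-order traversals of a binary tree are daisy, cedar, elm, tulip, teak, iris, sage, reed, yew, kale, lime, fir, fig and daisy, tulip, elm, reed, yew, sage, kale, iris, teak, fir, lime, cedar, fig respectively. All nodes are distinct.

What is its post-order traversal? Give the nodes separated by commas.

The first element of pre-order is the root; it splits in-order into left and right subtrees.
Root daisy: left subtree has 0 nodes { }, right has 12 {tulip, elm, reed, yew, sage, kale, iris, teak, fir, lime, cedar, fig}.
  Root cedar: left subtree has 10 nodes {tulip, elm, reed, yew, sage, kale, iris, teak, fir, lime}, right has 1 {fig}.
    Root elm: left subtree has 1 node {tulip}, right has 8 {reed, yew, sage, kale, iris, teak, fir, lime}.
      Root teak: left subtree has 5 nodes {reed, yew, sage, kale, iris}, right has 2 {fir, lime}.
        Root iris: left subtree has 4 nodes {reed, yew, sage, kale}, right has 0 { }.
          Root sage: left subtree has 2 nodes {reed, yew}, right has 1 {kale}.
            Root reed: left subtree has 0 nodes { }, right has 1 {yew}.
        Root lime: left subtree has 1 node {fir}, right has 0 { }.

tulip, yew, reed, kale, sage, iris, fir, lime, teak, elm, fig, cedar, daisy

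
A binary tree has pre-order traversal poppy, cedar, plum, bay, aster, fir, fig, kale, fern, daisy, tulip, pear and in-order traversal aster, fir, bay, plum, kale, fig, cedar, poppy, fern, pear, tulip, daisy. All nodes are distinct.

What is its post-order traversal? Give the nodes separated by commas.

The first element of pre-order is the root; it splits in-order into left and right subtrees.
Root poppy: left subtree has 7 nodes {aster, fir, bay, plum, kale, fig, cedar}, right has 4 {fern, pear, tulip, daisy}.
  Root cedar: left subtree has 6 nodes {aster, fir, bay, plum, kale, fig}, right has 0 { }.
    Root plum: left subtree has 3 nodes {aster, fir, bay}, right has 2 {kale, fig}.
      Root bay: left subtree has 2 nodes {aster, fir}, right has 0 { }.
        Root aster: left subtree has 0 nodes { }, right has 1 {fir}.
      Root fig: left subtree has 1 node {kale}, right has 0 { }.
  Root fern: left subtree has 0 nodes { }, right has 3 {pear, tulip, daisy}.
    Root daisy: left subtree has 2 nodes {pear, tulip}, right has 0 { }.
      Root tulip: left subtree has 1 node {pear}, right has 0 { }.

fir, aster, bay, kale, fig, plum, cedar, pear, tulip, daisy, fern, poppy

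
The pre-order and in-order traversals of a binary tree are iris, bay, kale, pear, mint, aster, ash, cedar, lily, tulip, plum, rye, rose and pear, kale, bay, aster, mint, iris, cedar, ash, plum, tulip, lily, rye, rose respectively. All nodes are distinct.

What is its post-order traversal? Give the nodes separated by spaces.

pear kale aster mint bay cedar plum tulip rose rye lily ash iris

The first element of pre-order is the root; it splits in-order into left and right subtrees.
Root iris: left subtree has 5 nodes {pear, kale, bay, aster, mint}, right has 7 {cedar, ash, plum, tulip, lily, rye, rose}.
  Root bay: left subtree has 2 nodes {pear, kale}, right has 2 {aster, mint}.
    Root kale: left subtree has 1 node {pear}, right has 0 { }.
    Root mint: left subtree has 1 node {aster}, right has 0 { }.
  Root ash: left subtree has 1 node {cedar}, right has 5 {plum, tulip, lily, rye, rose}.
    Root lily: left subtree has 2 nodes {plum, tulip}, right has 2 {rye, rose}.
      Root tulip: left subtree has 1 node {plum}, right has 0 { }.
      Root rye: left subtree has 0 nodes { }, right has 1 {rose}.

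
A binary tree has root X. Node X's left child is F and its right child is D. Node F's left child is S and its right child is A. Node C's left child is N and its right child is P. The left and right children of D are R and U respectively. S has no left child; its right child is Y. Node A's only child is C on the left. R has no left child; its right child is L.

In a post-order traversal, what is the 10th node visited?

U

Post-order visits the left subtree, then the right subtree, then the node.
At X: go left to F.
  At F: go left to S.
    At S: no left child.
    At S: go right to Y.
      Y is a leaf — visit Y.
    Visit S.
  At F: go right to A.
    At A: go left to C.
      At C: go left to N.
        N is a leaf — visit N.
      At C: go right to P.
        P is a leaf — visit P.
      Visit C.
    At A: no right child.
    Visit A.
  Visit F.
At X: go right to D.
  At D: go left to R.
    At R: no left child.
    At R: go right to L.
      L is a leaf — visit L.
    Visit R.
  At D: go right to U.
    U is a leaf — visit U.
  Visit D.
Visit X.
Full post-order sequence: Y, S, N, P, C, A, F, L, R, U, D, X.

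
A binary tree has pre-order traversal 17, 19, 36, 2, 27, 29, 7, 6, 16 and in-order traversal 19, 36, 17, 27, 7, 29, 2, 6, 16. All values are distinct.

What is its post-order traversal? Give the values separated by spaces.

The first element of pre-order is the root; it splits in-order into left and right subtrees.
Root 17: left subtree has 2 nodes {19, 36}, right has 6 {27, 7, 29, 2, 6, 16}.
  Root 19: left subtree has 0 nodes { }, right has 1 {36}.
  Root 2: left subtree has 3 nodes {27, 7, 29}, right has 2 {6, 16}.
    Root 27: left subtree has 0 nodes { }, right has 2 {7, 29}.
      Root 29: left subtree has 1 node {7}, right has 0 { }.
    Root 6: left subtree has 0 nodes { }, right has 1 {16}.

36 19 7 29 27 16 6 2 17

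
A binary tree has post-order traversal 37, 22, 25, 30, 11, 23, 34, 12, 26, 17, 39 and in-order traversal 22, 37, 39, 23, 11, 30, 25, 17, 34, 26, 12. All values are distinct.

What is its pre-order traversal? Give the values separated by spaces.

39 22 37 17 23 11 30 25 26 34 12

The last element of post-order is the root; it splits in-order into left and right subtrees.
Root 39: left subtree has 2 nodes {22, 37}, right has 8 {23, 11, 30, 25, 17, 34, 26, 12}.
  Root 22: left subtree has 0 nodes { }, right has 1 {37}.
  Root 17: left subtree has 4 nodes {23, 11, 30, 25}, right has 3 {34, 26, 12}.
    Root 23: left subtree has 0 nodes { }, right has 3 {11, 30, 25}.
      Root 11: left subtree has 0 nodes { }, right has 2 {30, 25}.
        Root 30: left subtree has 0 nodes { }, right has 1 {25}.
    Root 26: left subtree has 1 node {34}, right has 1 {12}.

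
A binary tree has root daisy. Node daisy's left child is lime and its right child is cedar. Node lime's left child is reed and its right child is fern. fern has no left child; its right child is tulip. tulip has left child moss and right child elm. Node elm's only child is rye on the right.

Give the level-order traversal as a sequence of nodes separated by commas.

daisy, lime, cedar, reed, fern, tulip, moss, elm, rye

Level-order visits nodes level by level from the root, left to right within each level.
Level 0: daisy
Level 1: lime, cedar
Level 2: reed, fern
Level 3: tulip
Level 4: moss, elm
Level 5: rye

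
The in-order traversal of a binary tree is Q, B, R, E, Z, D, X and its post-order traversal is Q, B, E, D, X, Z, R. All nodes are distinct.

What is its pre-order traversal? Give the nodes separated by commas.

The last element of post-order is the root; it splits in-order into left and right subtrees.
Root R: left subtree has 2 nodes {Q, B}, right has 4 {E, Z, D, X}.
  Root B: left subtree has 1 node {Q}, right has 0 { }.
  Root Z: left subtree has 1 node {E}, right has 2 {D, X}.
    Root X: left subtree has 1 node {D}, right has 0 { }.

R, B, Q, Z, E, X, D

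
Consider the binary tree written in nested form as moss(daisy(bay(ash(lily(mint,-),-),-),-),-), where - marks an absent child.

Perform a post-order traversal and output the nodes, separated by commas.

mint, lily, ash, bay, daisy, moss

Post-order visits the left subtree, then the right subtree, then the node.
At moss: go left to daisy.
  At daisy: go left to bay.
    At bay: go left to ash.
      At ash: go left to lily.
        At lily: go left to mint.
          mint is a leaf — visit mint.
        At lily: no right child.
        Visit lily.
      At ash: no right child.
      Visit ash.
    At bay: no right child.
    Visit bay.
  At daisy: no right child.
  Visit daisy.
At moss: no right child.
Visit moss.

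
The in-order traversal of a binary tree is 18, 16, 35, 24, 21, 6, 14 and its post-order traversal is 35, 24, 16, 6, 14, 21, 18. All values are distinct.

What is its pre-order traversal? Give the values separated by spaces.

The last element of post-order is the root; it splits in-order into left and right subtrees.
Root 18: left subtree has 0 nodes { }, right has 6 {16, 35, 24, 21, 6, 14}.
  Root 21: left subtree has 3 nodes {16, 35, 24}, right has 2 {6, 14}.
    Root 16: left subtree has 0 nodes { }, right has 2 {35, 24}.
      Root 24: left subtree has 1 node {35}, right has 0 { }.
    Root 14: left subtree has 1 node {6}, right has 0 { }.

18 21 16 24 35 14 6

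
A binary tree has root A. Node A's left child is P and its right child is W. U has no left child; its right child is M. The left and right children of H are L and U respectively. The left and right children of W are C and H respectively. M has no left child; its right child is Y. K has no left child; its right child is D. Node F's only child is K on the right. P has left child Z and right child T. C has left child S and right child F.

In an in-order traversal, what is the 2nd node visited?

P

In-order visits the left subtree, then the node, then the right subtree.
At A: go left to P.
  At P: go left to Z.
    Z is a leaf — visit Z.
  Visit P.
  At P: go right to T.
    T is a leaf — visit T.
Visit A.
At A: go right to W.
  At W: go left to C.
    At C: go left to S.
      S is a leaf — visit S.
    Visit C.
    At C: go right to F.
      At F: no left child.
      Visit F.
      At F: go right to K.
        At K: no left child.
        Visit K.
        At K: go right to D.
          D is a leaf — visit D.
  Visit W.
  At W: go right to H.
    At H: go left to L.
      L is a leaf — visit L.
    Visit H.
    At H: go right to U.
      At U: no left child.
      Visit U.
      At U: go right to M.
        At M: no left child.
        Visit M.
        At M: go right to Y.
          Y is a leaf — visit Y.
Full in-order sequence: Z, P, T, A, S, C, F, K, D, W, L, H, U, M, Y.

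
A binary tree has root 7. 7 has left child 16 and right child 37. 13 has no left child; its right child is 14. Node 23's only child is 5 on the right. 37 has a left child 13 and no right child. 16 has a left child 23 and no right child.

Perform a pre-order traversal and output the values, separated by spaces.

7 16 23 5 37 13 14

Pre-order visits the node, then its left subtree, then its right subtree.
Visit 7.
At 7: go left to 16.
  Visit 16.
  At 16: go left to 23.
    Visit 23.
    At 23: no left child.
    At 23: go right to 5.
      5 is a leaf — visit 5.
  At 16: no right child.
At 7: go right to 37.
  Visit 37.
  At 37: go left to 13.
    Visit 13.
    At 13: no left child.
    At 13: go right to 14.
      14 is a leaf — visit 14.
  At 37: no right child.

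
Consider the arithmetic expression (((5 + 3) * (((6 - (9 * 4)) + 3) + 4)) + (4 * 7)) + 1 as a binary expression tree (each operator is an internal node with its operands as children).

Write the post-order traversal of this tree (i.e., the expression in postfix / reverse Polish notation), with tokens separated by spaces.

Post-order on an expression tree gives postfix notation: for each operator, emit left operand, right operand, then the operator.

5 3 + 6 9 4 * - 3 + 4 + * 4 7 * + 1 +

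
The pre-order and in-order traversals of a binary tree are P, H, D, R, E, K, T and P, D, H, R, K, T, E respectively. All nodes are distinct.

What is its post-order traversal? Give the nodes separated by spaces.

The first element of pre-order is the root; it splits in-order into left and right subtrees.
Root P: left subtree has 0 nodes { }, right has 6 {D, H, R, K, T, E}.
  Root H: left subtree has 1 node {D}, right has 4 {R, K, T, E}.
    Root R: left subtree has 0 nodes { }, right has 3 {K, T, E}.
      Root E: left subtree has 2 nodes {K, T}, right has 0 { }.
        Root K: left subtree has 0 nodes { }, right has 1 {T}.

D T K E R H P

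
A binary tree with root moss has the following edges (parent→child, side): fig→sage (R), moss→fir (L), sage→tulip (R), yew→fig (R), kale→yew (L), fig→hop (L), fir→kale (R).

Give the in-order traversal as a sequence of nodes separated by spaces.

fir yew hop fig sage tulip kale moss

In-order visits the left subtree, then the node, then the right subtree.
At moss: go left to fir.
  At fir: no left child.
  Visit fir.
  At fir: go right to kale.
    At kale: go left to yew.
      At yew: no left child.
      Visit yew.
      At yew: go right to fig.
        At fig: go left to hop.
          hop is a leaf — visit hop.
        Visit fig.
        At fig: go right to sage.
          At sage: no left child.
          Visit sage.
          At sage: go right to tulip.
            tulip is a leaf — visit tulip.
    Visit kale.
    At kale: no right child.
Visit moss.
At moss: no right child.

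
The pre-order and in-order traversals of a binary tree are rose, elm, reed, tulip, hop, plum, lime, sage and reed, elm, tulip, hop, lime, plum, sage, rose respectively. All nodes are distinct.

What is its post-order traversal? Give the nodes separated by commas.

reed, lime, sage, plum, hop, tulip, elm, rose

The first element of pre-order is the root; it splits in-order into left and right subtrees.
Root rose: left subtree has 7 nodes {reed, elm, tulip, hop, lime, plum, sage}, right has 0 { }.
  Root elm: left subtree has 1 node {reed}, right has 5 {tulip, hop, lime, plum, sage}.
    Root tulip: left subtree has 0 nodes { }, right has 4 {hop, lime, plum, sage}.
      Root hop: left subtree has 0 nodes { }, right has 3 {lime, plum, sage}.
        Root plum: left subtree has 1 node {lime}, right has 1 {sage}.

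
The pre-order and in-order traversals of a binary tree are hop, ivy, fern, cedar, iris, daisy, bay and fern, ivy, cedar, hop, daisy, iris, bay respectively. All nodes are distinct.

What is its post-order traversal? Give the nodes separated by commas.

fern, cedar, ivy, daisy, bay, iris, hop

The first element of pre-order is the root; it splits in-order into left and right subtrees.
Root hop: left subtree has 3 nodes {fern, ivy, cedar}, right has 3 {daisy, iris, bay}.
  Root ivy: left subtree has 1 node {fern}, right has 1 {cedar}.
  Root iris: left subtree has 1 node {daisy}, right has 1 {bay}.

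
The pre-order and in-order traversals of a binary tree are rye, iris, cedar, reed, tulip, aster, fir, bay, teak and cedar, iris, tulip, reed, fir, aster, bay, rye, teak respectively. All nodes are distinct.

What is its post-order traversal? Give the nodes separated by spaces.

cedar tulip fir bay aster reed iris teak rye

The first element of pre-order is the root; it splits in-order into left and right subtrees.
Root rye: left subtree has 7 nodes {cedar, iris, tulip, reed, fir, aster, bay}, right has 1 {teak}.
  Root iris: left subtree has 1 node {cedar}, right has 5 {tulip, reed, fir, aster, bay}.
    Root reed: left subtree has 1 node {tulip}, right has 3 {fir, aster, bay}.
      Root aster: left subtree has 1 node {fir}, right has 1 {bay}.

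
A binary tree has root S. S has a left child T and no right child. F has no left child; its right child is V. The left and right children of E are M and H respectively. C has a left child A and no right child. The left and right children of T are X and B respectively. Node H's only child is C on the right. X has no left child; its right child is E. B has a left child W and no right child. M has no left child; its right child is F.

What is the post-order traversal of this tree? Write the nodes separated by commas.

Post-order visits the left subtree, then the right subtree, then the node.
At S: go left to T.
  At T: go left to X.
    At X: no left child.
    At X: go right to E.
      At E: go left to M.
        At M: no left child.
        At M: go right to F.
          At F: no left child.
          At F: go right to V.
            V is a leaf — visit V.
          Visit F.
        Visit M.
      At E: go right to H.
        At H: no left child.
        At H: go right to C.
          At C: go left to A.
            A is a leaf — visit A.
          At C: no right child.
          Visit C.
        Visit H.
      Visit E.
    Visit X.
  At T: go right to B.
    At B: go left to W.
      W is a leaf — visit W.
    At B: no right child.
    Visit B.
  Visit T.
At S: no right child.
Visit S.

V, F, M, A, C, H, E, X, W, B, T, S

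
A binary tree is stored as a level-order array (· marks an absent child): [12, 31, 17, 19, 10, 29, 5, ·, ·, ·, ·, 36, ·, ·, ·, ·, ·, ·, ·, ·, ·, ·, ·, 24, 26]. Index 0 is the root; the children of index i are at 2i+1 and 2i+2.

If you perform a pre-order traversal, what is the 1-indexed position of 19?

Pre-order visits the node, then its left subtree, then its right subtree.
Visit 12.
At 12: go left to 31.
  Visit 31.
  At 31: go left to 19.
    19 is a leaf — visit 19.
  At 31: go right to 10.
    10 is a leaf — visit 10.
At 12: go right to 17.
  Visit 17.
  At 17: go left to 29.
    Visit 29.
    At 29: go left to 36.
      Visit 36.
      At 36: go left to 24.
        24 is a leaf — visit 24.
      At 36: go right to 26.
        26 is a leaf — visit 26.
    At 29: no right child.
  At 17: go right to 5.
    5 is a leaf — visit 5.
Full pre-order sequence: 12, 31, 19, 10, 17, 29, 36, 24, 26, 5.

3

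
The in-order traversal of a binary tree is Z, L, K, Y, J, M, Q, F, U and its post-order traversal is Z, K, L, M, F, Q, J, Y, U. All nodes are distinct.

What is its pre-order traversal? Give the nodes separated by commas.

The last element of post-order is the root; it splits in-order into left and right subtrees.
Root U: left subtree has 8 nodes {Z, L, K, Y, J, M, Q, F}, right has 0 { }.
  Root Y: left subtree has 3 nodes {Z, L, K}, right has 4 {J, M, Q, F}.
    Root L: left subtree has 1 node {Z}, right has 1 {K}.
    Root J: left subtree has 0 nodes { }, right has 3 {M, Q, F}.
      Root Q: left subtree has 1 node {M}, right has 1 {F}.

U, Y, L, Z, K, J, Q, M, F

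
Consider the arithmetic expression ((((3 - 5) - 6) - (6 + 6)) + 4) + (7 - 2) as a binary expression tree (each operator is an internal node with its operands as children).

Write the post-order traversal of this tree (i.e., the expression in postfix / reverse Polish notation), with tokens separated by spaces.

Post-order on an expression tree gives postfix notation: for each operator, emit left operand, right operand, then the operator.

3 5 - 6 - 6 6 + - 4 + 7 2 - +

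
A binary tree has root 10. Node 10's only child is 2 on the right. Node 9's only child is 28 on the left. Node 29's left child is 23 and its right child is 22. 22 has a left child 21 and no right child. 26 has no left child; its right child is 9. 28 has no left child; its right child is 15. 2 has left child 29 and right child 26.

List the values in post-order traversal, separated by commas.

Post-order visits the left subtree, then the right subtree, then the node.
At 10: no left child.
At 10: go right to 2.
  At 2: go left to 29.
    At 29: go left to 23.
      23 is a leaf — visit 23.
    At 29: go right to 22.
      At 22: go left to 21.
        21 is a leaf — visit 21.
      At 22: no right child.
      Visit 22.
    Visit 29.
  At 2: go right to 26.
    At 26: no left child.
    At 26: go right to 9.
      At 9: go left to 28.
        At 28: no left child.
        At 28: go right to 15.
          15 is a leaf — visit 15.
        Visit 28.
      At 9: no right child.
      Visit 9.
    Visit 26.
  Visit 2.
Visit 10.

23, 21, 22, 29, 15, 28, 9, 26, 2, 10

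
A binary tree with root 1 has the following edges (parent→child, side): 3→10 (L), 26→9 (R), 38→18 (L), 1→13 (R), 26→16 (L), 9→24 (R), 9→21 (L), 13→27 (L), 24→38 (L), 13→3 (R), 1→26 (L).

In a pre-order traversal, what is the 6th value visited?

24

Pre-order visits the node, then its left subtree, then its right subtree.
Visit 1.
At 1: go left to 26.
  Visit 26.
  At 26: go left to 16.
    16 is a leaf — visit 16.
  At 26: go right to 9.
    Visit 9.
    At 9: go left to 21.
      21 is a leaf — visit 21.
    At 9: go right to 24.
      Visit 24.
      At 24: go left to 38.
        Visit 38.
        At 38: go left to 18.
          18 is a leaf — visit 18.
        At 38: no right child.
      At 24: no right child.
At 1: go right to 13.
  Visit 13.
  At 13: go left to 27.
    27 is a leaf — visit 27.
  At 13: go right to 3.
    Visit 3.
    At 3: go left to 10.
      10 is a leaf — visit 10.
    At 3: no right child.
Full pre-order sequence: 1, 26, 16, 9, 21, 24, 38, 18, 13, 27, 3, 10.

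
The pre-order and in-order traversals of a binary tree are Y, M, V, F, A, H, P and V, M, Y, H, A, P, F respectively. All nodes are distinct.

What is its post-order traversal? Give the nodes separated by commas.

V, M, H, P, A, F, Y

The first element of pre-order is the root; it splits in-order into left and right subtrees.
Root Y: left subtree has 2 nodes {V, M}, right has 4 {H, A, P, F}.
  Root M: left subtree has 1 node {V}, right has 0 { }.
  Root F: left subtree has 3 nodes {H, A, P}, right has 0 { }.
    Root A: left subtree has 1 node {H}, right has 1 {P}.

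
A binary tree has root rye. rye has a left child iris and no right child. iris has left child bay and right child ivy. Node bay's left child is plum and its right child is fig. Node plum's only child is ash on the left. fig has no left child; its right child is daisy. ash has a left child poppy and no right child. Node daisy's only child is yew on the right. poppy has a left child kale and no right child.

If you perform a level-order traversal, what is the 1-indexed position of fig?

6

Level-order visits nodes level by level from the root, left to right within each level.
Level 0: rye
Level 1: iris
Level 2: bay, ivy
Level 3: plum, fig
Level 4: ash, daisy
Level 5: poppy, yew
Level 6: kale
Full level-order sequence: rye, iris, bay, ivy, plum, fig, ash, daisy, poppy, yew, kale.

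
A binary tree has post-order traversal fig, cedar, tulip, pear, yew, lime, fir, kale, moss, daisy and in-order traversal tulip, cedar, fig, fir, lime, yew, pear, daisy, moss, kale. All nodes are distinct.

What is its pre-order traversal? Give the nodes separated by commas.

daisy, fir, tulip, cedar, fig, lime, yew, pear, moss, kale

The last element of post-order is the root; it splits in-order into left and right subtrees.
Root daisy: left subtree has 7 nodes {tulip, cedar, fig, fir, lime, yew, pear}, right has 2 {moss, kale}.
  Root fir: left subtree has 3 nodes {tulip, cedar, fig}, right has 3 {lime, yew, pear}.
    Root tulip: left subtree has 0 nodes { }, right has 2 {cedar, fig}.
      Root cedar: left subtree has 0 nodes { }, right has 1 {fig}.
    Root lime: left subtree has 0 nodes { }, right has 2 {yew, pear}.
      Root yew: left subtree has 0 nodes { }, right has 1 {pear}.
  Root moss: left subtree has 0 nodes { }, right has 1 {kale}.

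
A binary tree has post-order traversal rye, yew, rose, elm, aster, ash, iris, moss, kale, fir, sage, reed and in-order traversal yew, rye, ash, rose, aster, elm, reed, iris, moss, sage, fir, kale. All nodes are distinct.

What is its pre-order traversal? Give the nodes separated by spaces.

The last element of post-order is the root; it splits in-order into left and right subtrees.
Root reed: left subtree has 6 nodes {yew, rye, ash, rose, aster, elm}, right has 5 {iris, moss, sage, fir, kale}.
  Root ash: left subtree has 2 nodes {yew, rye}, right has 3 {rose, aster, elm}.
    Root yew: left subtree has 0 nodes { }, right has 1 {rye}.
    Root aster: left subtree has 1 node {rose}, right has 1 {elm}.
  Root sage: left subtree has 2 nodes {iris, moss}, right has 2 {fir, kale}.
    Root moss: left subtree has 1 node {iris}, right has 0 { }.
    Root fir: left subtree has 0 nodes { }, right has 1 {kale}.

reed ash yew rye aster rose elm sage moss iris fir kale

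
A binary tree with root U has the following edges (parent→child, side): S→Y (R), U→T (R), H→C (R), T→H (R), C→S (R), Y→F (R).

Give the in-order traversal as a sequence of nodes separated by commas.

In-order visits the left subtree, then the node, then the right subtree.
At U: no left child.
Visit U.
At U: go right to T.
  At T: no left child.
  Visit T.
  At T: go right to H.
    At H: no left child.
    Visit H.
    At H: go right to C.
      At C: no left child.
      Visit C.
      At C: go right to S.
        At S: no left child.
        Visit S.
        At S: go right to Y.
          At Y: no left child.
          Visit Y.
          At Y: go right to F.
            F is a leaf — visit F.

U, T, H, C, S, Y, F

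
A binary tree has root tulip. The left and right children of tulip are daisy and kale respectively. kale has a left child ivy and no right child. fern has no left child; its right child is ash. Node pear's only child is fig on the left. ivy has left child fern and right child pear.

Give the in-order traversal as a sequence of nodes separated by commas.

In-order visits the left subtree, then the node, then the right subtree.
At tulip: go left to daisy.
  daisy is a leaf — visit daisy.
Visit tulip.
At tulip: go right to kale.
  At kale: go left to ivy.
    At ivy: go left to fern.
      At fern: no left child.
      Visit fern.
      At fern: go right to ash.
        ash is a leaf — visit ash.
    Visit ivy.
    At ivy: go right to pear.
      At pear: go left to fig.
        fig is a leaf — visit fig.
      Visit pear.
      At pear: no right child.
  Visit kale.
  At kale: no right child.

daisy, tulip, fern, ash, ivy, fig, pear, kale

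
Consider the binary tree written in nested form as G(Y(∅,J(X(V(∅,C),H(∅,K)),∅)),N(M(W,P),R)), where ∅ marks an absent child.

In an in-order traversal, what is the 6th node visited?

K

In-order visits the left subtree, then the node, then the right subtree.
At G: go left to Y.
  At Y: no left child.
  Visit Y.
  At Y: go right to J.
    At J: go left to X.
      At X: go left to V.
        At V: no left child.
        Visit V.
        At V: go right to C.
          C is a leaf — visit C.
      Visit X.
      At X: go right to H.
        At H: no left child.
        Visit H.
        At H: go right to K.
          K is a leaf — visit K.
    Visit J.
    At J: no right child.
Visit G.
At G: go right to N.
  At N: go left to M.
    At M: go left to W.
      W is a leaf — visit W.
    Visit M.
    At M: go right to P.
      P is a leaf — visit P.
  Visit N.
  At N: go right to R.
    R is a leaf — visit R.
Full in-order sequence: Y, V, C, X, H, K, J, G, W, M, P, N, R.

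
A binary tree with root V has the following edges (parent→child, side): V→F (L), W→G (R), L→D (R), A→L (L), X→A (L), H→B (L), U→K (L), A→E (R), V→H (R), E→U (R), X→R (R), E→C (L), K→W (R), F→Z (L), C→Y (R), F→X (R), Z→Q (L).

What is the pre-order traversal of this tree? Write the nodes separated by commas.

V, F, Z, Q, X, A, L, D, E, C, Y, U, K, W, G, R, H, B

Pre-order visits the node, then its left subtree, then its right subtree.
Visit V.
At V: go left to F.
  Visit F.
  At F: go left to Z.
    Visit Z.
    At Z: go left to Q.
      Q is a leaf — visit Q.
    At Z: no right child.
  At F: go right to X.
    Visit X.
    At X: go left to A.
      Visit A.
      At A: go left to L.
        Visit L.
        At L: no left child.
        At L: go right to D.
          D is a leaf — visit D.
      At A: go right to E.
        Visit E.
        At E: go left to C.
          Visit C.
          At C: no left child.
          At C: go right to Y.
            Y is a leaf — visit Y.
        At E: go right to U.
          Visit U.
          At U: go left to K.
            Visit K.
            At K: no left child.
            At K: go right to W.
              Visit W.
              At W: no left child.
              At W: go right to G.
                G is a leaf — visit G.
          At U: no right child.
    At X: go right to R.
      R is a leaf — visit R.
At V: go right to H.
  Visit H.
  At H: go left to B.
    B is a leaf — visit B.
  At H: no right child.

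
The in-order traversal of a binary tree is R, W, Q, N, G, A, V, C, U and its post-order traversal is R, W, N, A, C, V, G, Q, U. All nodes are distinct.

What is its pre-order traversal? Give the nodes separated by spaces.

U Q W R G N V A C

The last element of post-order is the root; it splits in-order into left and right subtrees.
Root U: left subtree has 8 nodes {R, W, Q, N, G, A, V, C}, right has 0 { }.
  Root Q: left subtree has 2 nodes {R, W}, right has 5 {N, G, A, V, C}.
    Root W: left subtree has 1 node {R}, right has 0 { }.
    Root G: left subtree has 1 node {N}, right has 3 {A, V, C}.
      Root V: left subtree has 1 node {A}, right has 1 {C}.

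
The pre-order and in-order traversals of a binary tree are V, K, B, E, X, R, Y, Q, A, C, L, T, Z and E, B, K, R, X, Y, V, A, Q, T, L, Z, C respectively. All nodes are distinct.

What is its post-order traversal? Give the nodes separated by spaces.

The first element of pre-order is the root; it splits in-order into left and right subtrees.
Root V: left subtree has 6 nodes {E, B, K, R, X, Y}, right has 6 {A, Q, T, L, Z, C}.
  Root K: left subtree has 2 nodes {E, B}, right has 3 {R, X, Y}.
    Root B: left subtree has 1 node {E}, right has 0 { }.
    Root X: left subtree has 1 node {R}, right has 1 {Y}.
  Root Q: left subtree has 1 node {A}, right has 4 {T, L, Z, C}.
    Root C: left subtree has 3 nodes {T, L, Z}, right has 0 { }.
      Root L: left subtree has 1 node {T}, right has 1 {Z}.

E B R Y X K A T Z L C Q V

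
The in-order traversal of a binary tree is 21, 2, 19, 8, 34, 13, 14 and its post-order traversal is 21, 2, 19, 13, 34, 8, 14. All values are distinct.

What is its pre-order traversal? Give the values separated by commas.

14, 8, 19, 2, 21, 34, 13

The last element of post-order is the root; it splits in-order into left and right subtrees.
Root 14: left subtree has 6 nodes {21, 2, 19, 8, 34, 13}, right has 0 { }.
  Root 8: left subtree has 3 nodes {21, 2, 19}, right has 2 {34, 13}.
    Root 19: left subtree has 2 nodes {21, 2}, right has 0 { }.
      Root 2: left subtree has 1 node {21}, right has 0 { }.
    Root 34: left subtree has 0 nodes { }, right has 1 {13}.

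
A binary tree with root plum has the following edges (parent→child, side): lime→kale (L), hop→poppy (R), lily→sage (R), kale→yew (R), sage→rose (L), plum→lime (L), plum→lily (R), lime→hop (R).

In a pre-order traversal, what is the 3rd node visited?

Pre-order visits the node, then its left subtree, then its right subtree.
Visit plum.
At plum: go left to lime.
  Visit lime.
  At lime: go left to kale.
    Visit kale.
    At kale: no left child.
    At kale: go right to yew.
      yew is a leaf — visit yew.
  At lime: go right to hop.
    Visit hop.
    At hop: no left child.
    At hop: go right to poppy.
      poppy is a leaf — visit poppy.
At plum: go right to lily.
  Visit lily.
  At lily: no left child.
  At lily: go right to sage.
    Visit sage.
    At sage: go left to rose.
      rose is a leaf — visit rose.
    At sage: no right child.
Full pre-order sequence: plum, lime, kale, yew, hop, poppy, lily, sage, rose.

kale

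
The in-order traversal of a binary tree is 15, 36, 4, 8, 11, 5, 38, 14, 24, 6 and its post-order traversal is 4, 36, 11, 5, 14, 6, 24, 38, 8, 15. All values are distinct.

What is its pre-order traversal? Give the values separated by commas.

The last element of post-order is the root; it splits in-order into left and right subtrees.
Root 15: left subtree has 0 nodes { }, right has 9 {36, 4, 8, 11, 5, 38, 14, 24, 6}.
  Root 8: left subtree has 2 nodes {36, 4}, right has 6 {11, 5, 38, 14, 24, 6}.
    Root 36: left subtree has 0 nodes { }, right has 1 {4}.
    Root 38: left subtree has 2 nodes {11, 5}, right has 3 {14, 24, 6}.
      Root 5: left subtree has 1 node {11}, right has 0 { }.
      Root 24: left subtree has 1 node {14}, right has 1 {6}.

15, 8, 36, 4, 38, 5, 11, 24, 14, 6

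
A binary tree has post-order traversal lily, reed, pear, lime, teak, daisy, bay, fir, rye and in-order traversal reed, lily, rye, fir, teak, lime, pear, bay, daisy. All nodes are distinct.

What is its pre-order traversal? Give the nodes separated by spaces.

rye reed lily fir bay teak lime pear daisy

The last element of post-order is the root; it splits in-order into left and right subtrees.
Root rye: left subtree has 2 nodes {reed, lily}, right has 6 {fir, teak, lime, pear, bay, daisy}.
  Root reed: left subtree has 0 nodes { }, right has 1 {lily}.
  Root fir: left subtree has 0 nodes { }, right has 5 {teak, lime, pear, bay, daisy}.
    Root bay: left subtree has 3 nodes {teak, lime, pear}, right has 1 {daisy}.
      Root teak: left subtree has 0 nodes { }, right has 2 {lime, pear}.
        Root lime: left subtree has 0 nodes { }, right has 1 {pear}.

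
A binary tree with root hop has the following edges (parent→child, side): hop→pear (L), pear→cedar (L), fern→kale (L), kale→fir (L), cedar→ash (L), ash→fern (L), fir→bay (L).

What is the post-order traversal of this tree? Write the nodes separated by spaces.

Post-order visits the left subtree, then the right subtree, then the node.
At hop: go left to pear.
  At pear: go left to cedar.
    At cedar: go left to ash.
      At ash: go left to fern.
        At fern: go left to kale.
          At kale: go left to fir.
            At fir: go left to bay.
              bay is a leaf — visit bay.
            At fir: no right child.
            Visit fir.
          At kale: no right child.
          Visit kale.
        At fern: no right child.
        Visit fern.
      At ash: no right child.
      Visit ash.
    At cedar: no right child.
    Visit cedar.
  At pear: no right child.
  Visit pear.
At hop: no right child.
Visit hop.

bay fir kale fern ash cedar pear hop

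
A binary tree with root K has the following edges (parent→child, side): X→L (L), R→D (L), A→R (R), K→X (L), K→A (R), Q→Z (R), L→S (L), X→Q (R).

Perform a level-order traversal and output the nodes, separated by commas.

Level-order visits nodes level by level from the root, left to right within each level.
Level 0: K
Level 1: X, A
Level 2: L, Q, R
Level 3: S, Z, D

K, X, A, L, Q, R, S, Z, D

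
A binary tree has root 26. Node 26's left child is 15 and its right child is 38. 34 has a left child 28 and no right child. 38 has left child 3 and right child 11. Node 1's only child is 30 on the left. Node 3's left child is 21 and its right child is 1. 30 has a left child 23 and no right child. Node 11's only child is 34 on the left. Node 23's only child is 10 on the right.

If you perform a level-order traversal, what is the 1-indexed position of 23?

Level-order visits nodes level by level from the root, left to right within each level.
Level 0: 26
Level 1: 15, 38
Level 2: 3, 11
Level 3: 21, 1, 34
Level 4: 30, 28
Level 5: 23
Level 6: 10
Full level-order sequence: 26, 15, 38, 3, 11, 21, 1, 34, 30, 28, 23, 10.

11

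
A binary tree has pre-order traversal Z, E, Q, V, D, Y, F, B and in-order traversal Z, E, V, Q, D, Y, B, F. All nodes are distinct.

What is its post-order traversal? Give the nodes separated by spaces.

V B F Y D Q E Z

The first element of pre-order is the root; it splits in-order into left and right subtrees.
Root Z: left subtree has 0 nodes { }, right has 7 {E, V, Q, D, Y, B, F}.
  Root E: left subtree has 0 nodes { }, right has 6 {V, Q, D, Y, B, F}.
    Root Q: left subtree has 1 node {V}, right has 4 {D, Y, B, F}.
      Root D: left subtree has 0 nodes { }, right has 3 {Y, B, F}.
        Root Y: left subtree has 0 nodes { }, right has 2 {B, F}.
          Root F: left subtree has 1 node {B}, right has 0 { }.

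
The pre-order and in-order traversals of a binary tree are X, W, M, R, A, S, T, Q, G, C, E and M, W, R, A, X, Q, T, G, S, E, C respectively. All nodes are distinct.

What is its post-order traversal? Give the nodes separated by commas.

The first element of pre-order is the root; it splits in-order into left and right subtrees.
Root X: left subtree has 4 nodes {M, W, R, A}, right has 6 {Q, T, G, S, E, C}.
  Root W: left subtree has 1 node {M}, right has 2 {R, A}.
    Root R: left subtree has 0 nodes { }, right has 1 {A}.
  Root S: left subtree has 3 nodes {Q, T, G}, right has 2 {E, C}.
    Root T: left subtree has 1 node {Q}, right has 1 {G}.
    Root C: left subtree has 1 node {E}, right has 0 { }.

M, A, R, W, Q, G, T, E, C, S, X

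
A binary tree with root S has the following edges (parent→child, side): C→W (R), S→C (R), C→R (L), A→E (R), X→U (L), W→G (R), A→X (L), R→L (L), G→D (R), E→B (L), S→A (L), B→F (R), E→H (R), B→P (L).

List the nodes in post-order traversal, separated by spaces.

U X P F B H E A L R D G W C S

Post-order visits the left subtree, then the right subtree, then the node.
At S: go left to A.
  At A: go left to X.
    At X: go left to U.
      U is a leaf — visit U.
    At X: no right child.
    Visit X.
  At A: go right to E.
    At E: go left to B.
      At B: go left to P.
        P is a leaf — visit P.
      At B: go right to F.
        F is a leaf — visit F.
      Visit B.
    At E: go right to H.
      H is a leaf — visit H.
    Visit E.
  Visit A.
At S: go right to C.
  At C: go left to R.
    At R: go left to L.
      L is a leaf — visit L.
    At R: no right child.
    Visit R.
  At C: go right to W.
    At W: no left child.
    At W: go right to G.
      At G: no left child.
      At G: go right to D.
        D is a leaf — visit D.
      Visit G.
    Visit W.
  Visit C.
Visit S.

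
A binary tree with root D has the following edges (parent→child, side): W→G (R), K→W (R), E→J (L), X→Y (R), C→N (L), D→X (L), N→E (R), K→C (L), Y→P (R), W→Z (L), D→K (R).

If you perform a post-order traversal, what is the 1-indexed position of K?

11

Post-order visits the left subtree, then the right subtree, then the node.
At D: go left to X.
  At X: no left child.
  At X: go right to Y.
    At Y: no left child.
    At Y: go right to P.
      P is a leaf — visit P.
    Visit Y.
  Visit X.
At D: go right to K.
  At K: go left to C.
    At C: go left to N.
      At N: no left child.
      At N: go right to E.
        At E: go left to J.
          J is a leaf — visit J.
        At E: no right child.
        Visit E.
      Visit N.
    At C: no right child.
    Visit C.
  At K: go right to W.
    At W: go left to Z.
      Z is a leaf — visit Z.
    At W: go right to G.
      G is a leaf — visit G.
    Visit W.
  Visit K.
Visit D.
Full post-order sequence: P, Y, X, J, E, N, C, Z, G, W, K, D.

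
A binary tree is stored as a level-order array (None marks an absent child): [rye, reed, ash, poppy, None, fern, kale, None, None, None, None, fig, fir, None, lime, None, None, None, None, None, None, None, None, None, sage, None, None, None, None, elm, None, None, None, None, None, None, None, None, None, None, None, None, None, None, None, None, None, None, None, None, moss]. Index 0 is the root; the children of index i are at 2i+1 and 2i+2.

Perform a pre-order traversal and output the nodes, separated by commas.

rye, reed, poppy, ash, fern, fig, sage, moss, fir, kale, lime, elm

Pre-order visits the node, then its left subtree, then its right subtree.
Visit rye.
At rye: go left to reed.
  Visit reed.
  At reed: go left to poppy.
    poppy is a leaf — visit poppy.
  At reed: no right child.
At rye: go right to ash.
  Visit ash.
  At ash: go left to fern.
    Visit fern.
    At fern: go left to fig.
      Visit fig.
      At fig: no left child.
      At fig: go right to sage.
        Visit sage.
        At sage: no left child.
        At sage: go right to moss.
          moss is a leaf — visit moss.
    At fern: go right to fir.
      fir is a leaf — visit fir.
  At ash: go right to kale.
    Visit kale.
    At kale: no left child.
    At kale: go right to lime.
      Visit lime.
      At lime: go left to elm.
        elm is a leaf — visit elm.
      At lime: no right child.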